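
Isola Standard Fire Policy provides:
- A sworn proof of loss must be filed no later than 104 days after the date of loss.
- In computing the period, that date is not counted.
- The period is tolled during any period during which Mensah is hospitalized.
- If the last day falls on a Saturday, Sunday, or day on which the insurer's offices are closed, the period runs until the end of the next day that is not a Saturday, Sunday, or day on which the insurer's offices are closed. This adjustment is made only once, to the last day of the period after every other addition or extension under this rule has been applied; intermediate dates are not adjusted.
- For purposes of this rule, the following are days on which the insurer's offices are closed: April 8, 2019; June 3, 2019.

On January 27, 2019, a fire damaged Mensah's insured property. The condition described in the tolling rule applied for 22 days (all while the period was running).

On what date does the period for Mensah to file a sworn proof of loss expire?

104 days after January 27, 2019 is May 11, 2019.
Tolling adds 22 days: May 11, 2019 + 22 days = June 2, 2019.
June 2, 2019 is Sunday; June 3, 2019 is a listed holiday. The next qualifying day is June 4, 2019.

June 4, 2019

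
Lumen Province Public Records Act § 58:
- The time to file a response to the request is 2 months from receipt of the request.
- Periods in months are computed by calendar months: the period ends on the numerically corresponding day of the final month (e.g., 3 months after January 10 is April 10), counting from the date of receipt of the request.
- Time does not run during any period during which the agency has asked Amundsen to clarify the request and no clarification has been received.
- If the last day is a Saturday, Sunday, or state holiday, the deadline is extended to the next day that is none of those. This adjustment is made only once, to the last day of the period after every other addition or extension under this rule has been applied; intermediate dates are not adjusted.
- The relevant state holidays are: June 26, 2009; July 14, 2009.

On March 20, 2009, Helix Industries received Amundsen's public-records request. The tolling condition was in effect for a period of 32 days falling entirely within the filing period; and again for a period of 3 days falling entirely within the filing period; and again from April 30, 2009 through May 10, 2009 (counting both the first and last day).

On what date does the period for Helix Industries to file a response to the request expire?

2 months after March 20, 2009 is May 20, 2009.
Tolling adds 32 days: May 20, 2009 + 32 days = June 21, 2009.
Tolling adds 3 days: June 21, 2009 + 3 days = June 24, 2009.
From April 30, 2009 through May 10, 2009 inclusive is 11 days; tolling adds 11 days: June 24, 2009 + 11 days = July 5, 2009.
July 5, 2009 is Sunday. The next qualifying day is July 6, 2009.

July 6, 2009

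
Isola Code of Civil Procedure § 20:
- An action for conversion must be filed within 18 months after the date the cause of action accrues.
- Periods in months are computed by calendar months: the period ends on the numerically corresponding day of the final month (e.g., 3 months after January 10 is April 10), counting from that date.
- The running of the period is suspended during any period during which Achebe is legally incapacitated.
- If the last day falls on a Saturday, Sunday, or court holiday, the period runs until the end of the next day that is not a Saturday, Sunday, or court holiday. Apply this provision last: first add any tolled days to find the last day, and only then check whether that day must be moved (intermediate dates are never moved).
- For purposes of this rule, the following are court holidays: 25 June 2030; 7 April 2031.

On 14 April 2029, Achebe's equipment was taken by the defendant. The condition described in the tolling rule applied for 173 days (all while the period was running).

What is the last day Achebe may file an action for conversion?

18 months after 14 April 2029 is October 14, 2030.
Tolling adds 173 days: October 14, 2030 + 173 days = April 5, 2031.
April 5, 2031 is Saturday; April 6, 2031 is Sunday; April 7, 2031 is a listed holiday. The next qualifying day is April 8, 2031.

April 8, 2031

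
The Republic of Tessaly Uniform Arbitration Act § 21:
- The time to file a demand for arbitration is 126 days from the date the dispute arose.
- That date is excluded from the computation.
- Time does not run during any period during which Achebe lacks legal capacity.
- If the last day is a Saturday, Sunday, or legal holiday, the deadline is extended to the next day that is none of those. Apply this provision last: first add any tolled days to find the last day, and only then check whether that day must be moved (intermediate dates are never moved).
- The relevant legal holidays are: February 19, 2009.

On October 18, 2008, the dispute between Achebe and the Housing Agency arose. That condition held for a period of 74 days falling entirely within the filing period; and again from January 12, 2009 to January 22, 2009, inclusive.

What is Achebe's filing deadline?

126 days after October 18, 2008 is February 21, 2009.
Tolling adds 74 days: February 21, 2009 + 74 days = May 6, 2009.
From January 12, 2009 through January 22, 2009 inclusive is 11 days; tolling adds 11 days: May 6, 2009 + 11 days = May 17, 2009.
May 17, 2009 is Sunday. The next qualifying day is May 18, 2009.

May 18, 2009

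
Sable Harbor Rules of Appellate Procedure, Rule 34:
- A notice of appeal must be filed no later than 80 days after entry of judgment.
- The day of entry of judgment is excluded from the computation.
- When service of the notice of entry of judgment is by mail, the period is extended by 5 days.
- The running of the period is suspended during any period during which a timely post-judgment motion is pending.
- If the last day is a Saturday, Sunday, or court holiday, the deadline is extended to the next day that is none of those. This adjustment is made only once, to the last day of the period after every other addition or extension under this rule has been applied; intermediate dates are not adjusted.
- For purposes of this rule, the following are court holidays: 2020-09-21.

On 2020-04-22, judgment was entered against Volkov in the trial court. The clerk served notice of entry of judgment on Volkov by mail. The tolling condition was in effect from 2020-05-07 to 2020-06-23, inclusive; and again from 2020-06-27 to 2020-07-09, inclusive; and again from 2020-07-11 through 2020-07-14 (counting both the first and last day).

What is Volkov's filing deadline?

80 days after 2020-04-22 is July 11, 2020.
Service was by mail, adding 5 days: July 11, 2020 + 5 days = July 16, 2020.
From May 7, 2020 through June 23, 2020 inclusive is 48 days; tolling adds 48 days: July 16, 2020 + 48 days = September 2, 2020.
From June 27, 2020 through July 9, 2020 inclusive is 13 days; tolling adds 13 days: September 2, 2020 + 13 days = September 15, 2020.
From July 11, 2020 through July 14, 2020 inclusive is 4 days; tolling adds 4 days: September 15, 2020 + 4 days = September 19, 2020.
September 19, 2020 is Saturday; September 20, 2020 is Sunday; September 21, 2020 is a listed holiday. The next qualifying day is September 22, 2020.

September 22, 2020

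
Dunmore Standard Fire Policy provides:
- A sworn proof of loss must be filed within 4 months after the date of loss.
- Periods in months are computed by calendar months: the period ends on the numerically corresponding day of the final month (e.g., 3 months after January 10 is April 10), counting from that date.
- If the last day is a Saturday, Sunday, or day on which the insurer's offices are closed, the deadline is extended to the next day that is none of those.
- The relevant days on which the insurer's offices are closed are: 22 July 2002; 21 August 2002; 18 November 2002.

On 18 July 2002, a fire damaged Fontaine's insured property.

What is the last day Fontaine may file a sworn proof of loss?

4 months after 18 July 2002 is November 18, 2002.
November 18, 2002 is a listed holiday. The next qualifying day is November 19, 2002.

November 19, 2002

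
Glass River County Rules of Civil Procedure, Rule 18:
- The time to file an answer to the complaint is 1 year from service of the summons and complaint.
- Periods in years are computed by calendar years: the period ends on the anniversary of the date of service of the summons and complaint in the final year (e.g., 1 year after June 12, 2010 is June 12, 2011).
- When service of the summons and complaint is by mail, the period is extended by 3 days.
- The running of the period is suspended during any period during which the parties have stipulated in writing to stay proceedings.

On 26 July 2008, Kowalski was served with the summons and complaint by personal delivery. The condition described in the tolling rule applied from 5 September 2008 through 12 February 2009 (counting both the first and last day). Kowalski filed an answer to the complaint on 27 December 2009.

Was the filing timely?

Yes

1 year after 26 July 2008 is July 26, 2009.
Service was not by mail, so no mail extension applies.
From September 5, 2008 through February 12, 2009 inclusive is 161 days; tolling adds 161 days: July 26, 2009 + 161 days = January 3, 2010.
The deadline is January 3, 2010; the filing on December 27, 2009 is on or before that date.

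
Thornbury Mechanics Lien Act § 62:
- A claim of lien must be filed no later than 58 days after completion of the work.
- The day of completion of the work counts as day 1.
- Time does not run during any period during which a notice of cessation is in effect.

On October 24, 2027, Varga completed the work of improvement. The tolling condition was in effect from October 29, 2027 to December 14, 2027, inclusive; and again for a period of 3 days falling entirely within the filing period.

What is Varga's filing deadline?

February 8, 2028

Counting October 24, 2027 as day 1, day 58 is December 20, 2027.
From October 29, 2027 through December 14, 2027 inclusive is 47 days; tolling adds 47 days: December 20, 2027 + 47 days = February 5, 2028.
Tolling adds 3 days: February 5, 2028 + 3 days = February 8, 2028.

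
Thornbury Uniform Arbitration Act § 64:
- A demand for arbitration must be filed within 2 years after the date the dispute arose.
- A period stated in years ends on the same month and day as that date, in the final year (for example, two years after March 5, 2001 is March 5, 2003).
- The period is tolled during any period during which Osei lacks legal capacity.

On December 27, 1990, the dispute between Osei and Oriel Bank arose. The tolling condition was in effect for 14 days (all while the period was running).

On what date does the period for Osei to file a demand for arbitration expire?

January 10, 1993

2 years after December 27, 1990 is December 27, 1992.
Tolling adds 14 days: December 27, 1992 + 14 days = January 10, 1993.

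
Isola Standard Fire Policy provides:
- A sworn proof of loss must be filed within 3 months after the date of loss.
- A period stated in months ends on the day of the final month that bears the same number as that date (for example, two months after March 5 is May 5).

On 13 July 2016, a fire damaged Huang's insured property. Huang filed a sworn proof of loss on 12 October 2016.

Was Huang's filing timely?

Yes

3 months after 13 July 2016 is October 13, 2016.
The deadline is October 13, 2016; the filing on October 12, 2016 is on or before that date.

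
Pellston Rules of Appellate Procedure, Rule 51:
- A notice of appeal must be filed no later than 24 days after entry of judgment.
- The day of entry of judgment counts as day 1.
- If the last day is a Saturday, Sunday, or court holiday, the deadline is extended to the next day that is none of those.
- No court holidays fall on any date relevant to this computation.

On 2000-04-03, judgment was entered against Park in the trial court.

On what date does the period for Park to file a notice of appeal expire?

Counting 2000-04-03 as day 1, day 24 is April 26, 2000.
April 26, 2000 is a Wednesday and not a court holiday, so no extension applies.

April 26, 2000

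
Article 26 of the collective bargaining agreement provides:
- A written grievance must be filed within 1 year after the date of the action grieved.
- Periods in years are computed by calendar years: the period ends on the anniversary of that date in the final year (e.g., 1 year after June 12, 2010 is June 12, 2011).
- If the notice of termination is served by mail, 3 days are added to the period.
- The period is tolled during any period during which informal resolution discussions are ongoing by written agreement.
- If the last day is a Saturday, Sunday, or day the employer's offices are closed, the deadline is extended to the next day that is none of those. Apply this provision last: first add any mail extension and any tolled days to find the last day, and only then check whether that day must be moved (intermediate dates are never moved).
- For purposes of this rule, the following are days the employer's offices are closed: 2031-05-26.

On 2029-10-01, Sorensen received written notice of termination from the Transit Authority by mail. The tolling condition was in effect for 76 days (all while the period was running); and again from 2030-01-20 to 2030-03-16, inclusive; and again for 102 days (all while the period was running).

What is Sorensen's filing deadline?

May 27, 2031

1 year after 2029-10-01 is October 1, 2030.
Service was by mail, adding 3 days: October 1, 2030 + 3 days = October 4, 2030.
Tolling adds 76 days: October 4, 2030 + 76 days = December 19, 2030.
From January 20, 2030 through March 16, 2030 inclusive is 56 days; tolling adds 56 days: December 19, 2030 + 56 days = February 13, 2031.
Tolling adds 102 days: February 13, 2031 + 102 days = May 26, 2031.
May 26, 2031 is a listed holiday. The next qualifying day is May 27, 2031.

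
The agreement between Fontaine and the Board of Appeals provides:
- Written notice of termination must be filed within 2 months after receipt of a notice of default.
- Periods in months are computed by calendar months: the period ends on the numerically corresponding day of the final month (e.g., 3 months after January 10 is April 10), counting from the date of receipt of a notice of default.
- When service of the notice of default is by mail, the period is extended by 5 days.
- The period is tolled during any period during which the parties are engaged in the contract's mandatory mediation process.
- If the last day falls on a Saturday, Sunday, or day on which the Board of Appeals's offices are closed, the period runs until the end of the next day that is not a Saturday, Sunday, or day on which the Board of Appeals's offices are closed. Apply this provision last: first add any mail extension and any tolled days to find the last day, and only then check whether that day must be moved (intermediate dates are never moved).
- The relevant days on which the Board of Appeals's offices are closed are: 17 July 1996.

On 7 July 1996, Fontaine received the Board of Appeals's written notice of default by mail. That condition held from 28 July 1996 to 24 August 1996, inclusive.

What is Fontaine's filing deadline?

2 months after 7 July 1996 is September 7, 1996.
Service was by mail, adding 5 days: September 7, 1996 + 5 days = September 12, 1996.
From July 28, 1996 through August 24, 1996 inclusive is 28 days; tolling adds 28 days: September 12, 1996 + 28 days = October 10, 1996.
October 10, 1996 is a Thursday and not a day on which the Board of Appeals's offices are closed, so no extension applies.

October 10, 1996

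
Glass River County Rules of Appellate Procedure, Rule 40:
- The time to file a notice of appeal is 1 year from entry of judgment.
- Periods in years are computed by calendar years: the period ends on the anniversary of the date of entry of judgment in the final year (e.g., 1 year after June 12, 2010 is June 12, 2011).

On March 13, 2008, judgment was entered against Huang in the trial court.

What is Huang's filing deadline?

1 year after March 13, 2008 is March 13, 2009.

March 13, 2009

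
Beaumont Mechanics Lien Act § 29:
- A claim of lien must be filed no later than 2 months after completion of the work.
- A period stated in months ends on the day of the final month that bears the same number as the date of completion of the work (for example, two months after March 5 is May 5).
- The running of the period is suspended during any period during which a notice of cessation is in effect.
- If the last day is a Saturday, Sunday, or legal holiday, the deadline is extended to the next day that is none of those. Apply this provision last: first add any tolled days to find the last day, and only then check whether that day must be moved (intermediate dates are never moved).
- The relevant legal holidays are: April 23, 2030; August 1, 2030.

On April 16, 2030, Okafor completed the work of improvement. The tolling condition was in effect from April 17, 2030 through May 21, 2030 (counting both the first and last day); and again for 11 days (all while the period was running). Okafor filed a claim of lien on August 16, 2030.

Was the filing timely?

No

2 months after April 16, 2030 is June 16, 2030.
From April 17, 2030 through May 21, 2030 inclusive is 35 days; tolling adds 35 days: June 16, 2030 + 35 days = July 21, 2030.
Tolling adds 11 days: July 21, 2030 + 11 days = August 1, 2030.
August 1, 2030 is a listed holiday. The next qualifying day is August 2, 2030.
The deadline is August 2, 2030; the filing on August 16, 2030 is after that date.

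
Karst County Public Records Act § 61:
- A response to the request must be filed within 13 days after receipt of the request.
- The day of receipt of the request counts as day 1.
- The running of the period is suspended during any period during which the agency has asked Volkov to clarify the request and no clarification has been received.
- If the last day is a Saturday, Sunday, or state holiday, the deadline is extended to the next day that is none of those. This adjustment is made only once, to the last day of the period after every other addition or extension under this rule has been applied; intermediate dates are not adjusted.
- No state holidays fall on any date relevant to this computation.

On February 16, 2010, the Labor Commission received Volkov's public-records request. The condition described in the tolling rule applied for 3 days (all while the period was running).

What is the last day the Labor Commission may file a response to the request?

March 3, 2010

Counting February 16, 2010 as day 1, day 13 is February 28, 2010.
Tolling adds 3 days: February 28, 2010 + 3 days = March 3, 2010.
March 3, 2010 is a Wednesday and not a state holiday, so no extension applies.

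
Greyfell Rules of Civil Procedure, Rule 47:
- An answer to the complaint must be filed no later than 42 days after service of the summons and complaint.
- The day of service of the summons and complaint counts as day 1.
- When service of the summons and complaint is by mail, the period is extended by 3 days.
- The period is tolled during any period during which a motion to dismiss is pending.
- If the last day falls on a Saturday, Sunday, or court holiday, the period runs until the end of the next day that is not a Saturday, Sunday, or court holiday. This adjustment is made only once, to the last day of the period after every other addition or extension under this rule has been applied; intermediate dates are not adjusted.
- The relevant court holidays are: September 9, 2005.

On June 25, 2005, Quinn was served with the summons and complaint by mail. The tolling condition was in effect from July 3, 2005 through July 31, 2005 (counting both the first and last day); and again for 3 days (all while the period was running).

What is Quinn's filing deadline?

September 12, 2005

Counting June 25, 2005 as day 1, day 42 is August 5, 2005.
Service was by mail, adding 3 days: August 5, 2005 + 3 days = August 8, 2005.
From July 3, 2005 through July 31, 2005 inclusive is 29 days; tolling adds 29 days: August 8, 2005 + 29 days = September 6, 2005.
Tolling adds 3 days: September 6, 2005 + 3 days = September 9, 2005.
September 9, 2005 is a listed holiday; September 10, 2005 is Saturday; September 11, 2005 is Sunday. The next qualifying day is September 12, 2005.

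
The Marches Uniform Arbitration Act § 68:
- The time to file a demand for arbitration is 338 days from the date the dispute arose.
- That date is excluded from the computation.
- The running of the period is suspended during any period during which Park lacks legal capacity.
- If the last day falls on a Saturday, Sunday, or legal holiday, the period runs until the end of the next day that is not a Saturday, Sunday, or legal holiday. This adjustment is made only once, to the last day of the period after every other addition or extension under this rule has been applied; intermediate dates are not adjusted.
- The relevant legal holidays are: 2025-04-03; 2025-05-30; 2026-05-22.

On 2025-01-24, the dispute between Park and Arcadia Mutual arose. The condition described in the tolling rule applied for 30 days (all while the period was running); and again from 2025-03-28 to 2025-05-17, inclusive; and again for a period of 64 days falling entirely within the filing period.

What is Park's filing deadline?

May 25, 2026

338 days after 2025-01-24 is December 28, 2025.
Tolling adds 30 days: December 28, 2025 + 30 days = January 27, 2026.
From March 28, 2025 through May 17, 2025 inclusive is 51 days; tolling adds 51 days: January 27, 2026 + 51 days = March 19, 2026.
Tolling adds 64 days: March 19, 2026 + 64 days = May 22, 2026.
May 22, 2026 is a listed holiday; May 23, 2026 is Saturday; May 24, 2026 is Sunday. The next qualifying day is May 25, 2026.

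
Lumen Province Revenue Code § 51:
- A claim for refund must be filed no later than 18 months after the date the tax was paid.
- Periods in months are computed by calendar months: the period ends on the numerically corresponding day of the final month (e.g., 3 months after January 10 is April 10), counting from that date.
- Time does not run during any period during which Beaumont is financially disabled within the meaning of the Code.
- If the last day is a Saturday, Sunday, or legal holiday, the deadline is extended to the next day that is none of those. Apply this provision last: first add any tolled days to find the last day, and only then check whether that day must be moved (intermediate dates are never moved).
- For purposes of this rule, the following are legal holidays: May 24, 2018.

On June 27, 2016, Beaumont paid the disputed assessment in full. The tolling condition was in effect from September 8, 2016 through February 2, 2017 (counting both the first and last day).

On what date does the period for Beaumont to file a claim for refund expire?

May 25, 2018

18 months after June 27, 2016 is December 27, 2017.
From September 8, 2016 through February 2, 2017 inclusive is 148 days; tolling adds 148 days: December 27, 2017 + 148 days = May 24, 2018.
May 24, 2018 is a listed holiday. The next qualifying day is May 25, 2018.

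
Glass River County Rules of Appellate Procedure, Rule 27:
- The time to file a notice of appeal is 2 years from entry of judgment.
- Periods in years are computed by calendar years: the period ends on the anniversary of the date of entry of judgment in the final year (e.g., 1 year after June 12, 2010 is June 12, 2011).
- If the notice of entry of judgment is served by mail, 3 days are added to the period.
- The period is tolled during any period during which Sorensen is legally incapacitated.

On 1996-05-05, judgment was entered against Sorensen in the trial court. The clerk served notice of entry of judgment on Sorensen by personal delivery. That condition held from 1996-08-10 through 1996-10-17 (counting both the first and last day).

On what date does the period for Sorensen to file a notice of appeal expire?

July 13, 1998

2 years after 1996-05-05 is May 5, 1998.
Service was not by mail, so no mail extension applies.
From August 10, 1996 through October 17, 1996 inclusive is 69 days; tolling adds 69 days: May 5, 1998 + 69 days = July 13, 1998.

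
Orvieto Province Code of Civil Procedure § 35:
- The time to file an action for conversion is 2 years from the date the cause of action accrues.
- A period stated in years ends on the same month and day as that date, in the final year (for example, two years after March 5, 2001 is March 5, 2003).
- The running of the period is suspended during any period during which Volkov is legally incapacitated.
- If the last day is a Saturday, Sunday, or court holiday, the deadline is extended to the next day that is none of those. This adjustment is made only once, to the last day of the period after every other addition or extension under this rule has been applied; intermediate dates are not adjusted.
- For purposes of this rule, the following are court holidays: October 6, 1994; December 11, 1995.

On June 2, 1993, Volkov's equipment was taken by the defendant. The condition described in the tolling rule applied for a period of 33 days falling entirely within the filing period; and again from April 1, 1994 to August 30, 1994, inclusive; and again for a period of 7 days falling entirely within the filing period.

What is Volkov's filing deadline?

2 years after June 2, 1993 is June 2, 1995.
Tolling adds 33 days: June 2, 1995 + 33 days = July 5, 1995.
From April 1, 1994 through August 30, 1994 inclusive is 152 days; tolling adds 152 days: July 5, 1995 + 152 days = December 4, 1995.
Tolling adds 7 days: December 4, 1995 + 7 days = December 11, 1995.
December 11, 1995 is a listed holiday. The next qualifying day is December 12, 1995.

December 12, 1995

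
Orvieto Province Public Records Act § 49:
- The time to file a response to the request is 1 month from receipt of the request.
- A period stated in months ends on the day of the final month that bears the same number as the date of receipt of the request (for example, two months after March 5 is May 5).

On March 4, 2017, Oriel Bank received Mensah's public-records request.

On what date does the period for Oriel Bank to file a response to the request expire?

April 4, 2017

1 month after March 4, 2017 is April 4, 2017.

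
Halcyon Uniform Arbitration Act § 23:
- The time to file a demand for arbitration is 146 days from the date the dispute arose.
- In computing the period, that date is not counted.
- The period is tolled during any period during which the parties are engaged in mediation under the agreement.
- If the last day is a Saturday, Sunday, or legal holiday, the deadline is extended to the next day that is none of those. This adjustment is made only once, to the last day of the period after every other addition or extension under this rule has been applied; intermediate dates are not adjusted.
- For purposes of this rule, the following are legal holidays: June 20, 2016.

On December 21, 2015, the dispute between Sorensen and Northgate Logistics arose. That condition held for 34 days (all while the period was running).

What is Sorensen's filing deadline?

June 21, 2016

146 days after December 21, 2015 is May 15, 2016.
Tolling adds 34 days: May 15, 2016 + 34 days = June 18, 2016.
June 18, 2016 is Saturday; June 19, 2016 is Sunday; June 20, 2016 is a listed holiday. The next qualifying day is June 21, 2016.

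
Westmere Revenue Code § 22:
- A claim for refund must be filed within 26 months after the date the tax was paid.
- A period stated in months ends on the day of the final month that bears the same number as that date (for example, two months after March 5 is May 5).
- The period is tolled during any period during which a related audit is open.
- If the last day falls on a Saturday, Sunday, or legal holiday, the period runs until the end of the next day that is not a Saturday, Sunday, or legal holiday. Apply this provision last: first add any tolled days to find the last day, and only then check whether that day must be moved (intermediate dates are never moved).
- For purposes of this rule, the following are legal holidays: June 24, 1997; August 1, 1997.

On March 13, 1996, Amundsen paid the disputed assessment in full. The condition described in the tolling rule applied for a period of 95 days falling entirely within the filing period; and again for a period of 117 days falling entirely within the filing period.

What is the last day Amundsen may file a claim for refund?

26 months after March 13, 1996 is May 13, 1998.
Tolling adds 95 days: May 13, 1998 + 95 days = August 16, 1998.
Tolling adds 117 days: August 16, 1998 + 117 days = December 11, 1998.
December 11, 1998 is a Friday and not a legal holiday, so no extension applies.

December 11, 1998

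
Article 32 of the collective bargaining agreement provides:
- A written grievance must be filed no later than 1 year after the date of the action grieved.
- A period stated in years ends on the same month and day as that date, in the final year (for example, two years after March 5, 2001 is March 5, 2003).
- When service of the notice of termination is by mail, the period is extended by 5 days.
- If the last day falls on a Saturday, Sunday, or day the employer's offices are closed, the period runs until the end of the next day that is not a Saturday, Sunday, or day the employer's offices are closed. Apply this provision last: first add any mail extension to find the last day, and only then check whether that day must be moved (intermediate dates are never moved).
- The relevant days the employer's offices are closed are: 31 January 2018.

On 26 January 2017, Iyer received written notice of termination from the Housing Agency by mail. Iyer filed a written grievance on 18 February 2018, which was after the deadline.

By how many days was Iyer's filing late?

1 year after 26 January 2017 is January 26, 2018.
Service was by mail, adding 5 days: January 26, 2018 + 5 days = January 31, 2018.
January 31, 2018 is a listed holiday. The next qualifying day is February 1, 2018.
The deadline is February 1, 2018; from February 1, 2018 to February 18, 2018 is 17 days.

17 days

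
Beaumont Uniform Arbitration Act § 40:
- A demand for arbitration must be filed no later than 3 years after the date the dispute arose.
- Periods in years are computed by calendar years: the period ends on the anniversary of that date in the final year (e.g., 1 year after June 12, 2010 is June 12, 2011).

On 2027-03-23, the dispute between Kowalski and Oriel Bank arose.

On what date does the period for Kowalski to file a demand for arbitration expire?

March 23, 2030

3 years after 2027-03-23 is March 23, 2030.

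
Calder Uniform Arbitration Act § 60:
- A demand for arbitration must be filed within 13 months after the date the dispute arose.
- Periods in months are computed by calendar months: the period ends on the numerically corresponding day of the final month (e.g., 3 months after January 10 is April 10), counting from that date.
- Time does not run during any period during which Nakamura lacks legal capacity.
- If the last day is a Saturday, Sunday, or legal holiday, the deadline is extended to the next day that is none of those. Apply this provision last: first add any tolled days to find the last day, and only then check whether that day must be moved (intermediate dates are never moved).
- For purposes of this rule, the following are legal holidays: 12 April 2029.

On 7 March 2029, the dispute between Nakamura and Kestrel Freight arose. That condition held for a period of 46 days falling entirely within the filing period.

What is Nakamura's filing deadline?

May 23, 2030

13 months after 7 March 2029 is April 7, 2030.
Tolling adds 46 days: April 7, 2030 + 46 days = May 23, 2030.
May 23, 2030 is a Thursday and not a legal holiday, so no extension applies.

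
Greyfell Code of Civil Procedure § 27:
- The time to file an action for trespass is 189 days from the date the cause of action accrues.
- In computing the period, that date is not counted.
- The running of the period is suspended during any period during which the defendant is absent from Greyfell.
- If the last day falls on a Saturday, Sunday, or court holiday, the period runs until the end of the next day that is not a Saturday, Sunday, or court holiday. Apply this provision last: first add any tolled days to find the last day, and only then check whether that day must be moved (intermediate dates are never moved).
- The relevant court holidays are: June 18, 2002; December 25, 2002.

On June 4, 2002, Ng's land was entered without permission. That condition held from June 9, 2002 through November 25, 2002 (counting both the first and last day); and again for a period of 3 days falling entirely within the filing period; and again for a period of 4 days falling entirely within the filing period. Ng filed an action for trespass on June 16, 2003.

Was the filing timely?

189 days after June 4, 2002 is December 10, 2002.
From June 9, 2002 through November 25, 2002 inclusive is 170 days; tolling adds 170 days: December 10, 2002 + 170 days = May 29, 2003.
Tolling adds 3 days: May 29, 2003 + 3 days = June 1, 2003.
Tolling adds 4 days: June 1, 2003 + 4 days = June 5, 2003.
June 5, 2003 is a Thursday and not a court holiday, so no extension applies.
The deadline is June 5, 2003; the filing on June 16, 2003 is after that date.

No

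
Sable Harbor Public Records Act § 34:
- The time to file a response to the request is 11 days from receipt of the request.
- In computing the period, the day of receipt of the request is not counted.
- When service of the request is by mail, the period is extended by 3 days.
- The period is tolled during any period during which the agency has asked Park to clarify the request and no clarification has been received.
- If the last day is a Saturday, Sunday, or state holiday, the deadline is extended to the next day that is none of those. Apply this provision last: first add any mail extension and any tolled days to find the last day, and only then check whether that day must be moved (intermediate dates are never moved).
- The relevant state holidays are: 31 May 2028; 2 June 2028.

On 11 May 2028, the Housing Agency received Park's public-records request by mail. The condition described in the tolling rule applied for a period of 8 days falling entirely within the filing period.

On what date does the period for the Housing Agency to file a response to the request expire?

11 days after 11 May 2028 is May 22, 2028.
Service was by mail, adding 3 days: May 22, 2028 + 3 days = May 25, 2028.
Tolling adds 8 days: May 25, 2028 + 8 days = June 2, 2028.
June 2, 2028 is a listed holiday; June 3, 2028 is Saturday; June 4, 2028 is Sunday. The next qualifying day is June 5, 2028.

June 5, 2028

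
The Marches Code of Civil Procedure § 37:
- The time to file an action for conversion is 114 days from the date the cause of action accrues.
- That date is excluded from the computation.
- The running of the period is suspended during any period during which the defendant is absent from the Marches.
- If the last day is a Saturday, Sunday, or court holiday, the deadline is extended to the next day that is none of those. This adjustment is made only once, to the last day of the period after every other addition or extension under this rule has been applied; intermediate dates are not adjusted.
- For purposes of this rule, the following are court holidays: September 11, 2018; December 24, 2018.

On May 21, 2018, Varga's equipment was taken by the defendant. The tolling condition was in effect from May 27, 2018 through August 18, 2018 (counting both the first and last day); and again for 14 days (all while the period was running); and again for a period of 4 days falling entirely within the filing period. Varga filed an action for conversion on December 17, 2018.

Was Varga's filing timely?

Yes

114 days after May 21, 2018 is September 12, 2018.
From May 27, 2018 through August 18, 2018 inclusive is 84 days; tolling adds 84 days: September 12, 2018 + 84 days = December 5, 2018.
Tolling adds 14 days: December 5, 2018 + 14 days = December 19, 2018.
Tolling adds 4 days: December 19, 2018 + 4 days = December 23, 2018.
December 23, 2018 is Sunday; December 24, 2018 is a listed holiday. The next qualifying day is December 25, 2018.
The deadline is December 25, 2018; the filing on December 17, 2018 is on or before that date.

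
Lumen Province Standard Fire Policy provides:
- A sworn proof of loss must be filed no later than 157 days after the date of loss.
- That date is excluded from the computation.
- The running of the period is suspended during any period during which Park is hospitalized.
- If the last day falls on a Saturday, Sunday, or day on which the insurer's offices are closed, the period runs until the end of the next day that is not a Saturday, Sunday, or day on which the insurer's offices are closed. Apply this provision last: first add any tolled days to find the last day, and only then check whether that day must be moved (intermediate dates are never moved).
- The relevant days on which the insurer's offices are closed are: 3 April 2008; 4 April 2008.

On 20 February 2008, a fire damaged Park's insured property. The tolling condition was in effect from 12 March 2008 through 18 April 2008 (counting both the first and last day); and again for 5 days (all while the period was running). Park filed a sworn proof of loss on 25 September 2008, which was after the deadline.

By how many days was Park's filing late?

17 days

157 days after 20 February 2008 is July 26, 2008.
From March 12, 2008 through April 18, 2008 inclusive is 38 days; tolling adds 38 days: July 26, 2008 + 38 days = September 2, 2008.
Tolling adds 5 days: September 2, 2008 + 5 days = September 7, 2008.
September 7, 2008 is Sunday. The next qualifying day is September 8, 2008.
The deadline is September 8, 2008; from September 8, 2008 to September 25, 2008 is 17 days.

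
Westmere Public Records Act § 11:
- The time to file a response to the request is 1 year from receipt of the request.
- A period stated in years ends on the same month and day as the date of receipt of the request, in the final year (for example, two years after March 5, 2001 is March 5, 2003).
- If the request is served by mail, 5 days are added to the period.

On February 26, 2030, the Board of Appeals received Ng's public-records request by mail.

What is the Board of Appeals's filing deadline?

1 year after February 26, 2030 is February 26, 2031.
Service was by mail, adding 5 days: February 26, 2031 + 5 days = March 3, 2031.

March 3, 2031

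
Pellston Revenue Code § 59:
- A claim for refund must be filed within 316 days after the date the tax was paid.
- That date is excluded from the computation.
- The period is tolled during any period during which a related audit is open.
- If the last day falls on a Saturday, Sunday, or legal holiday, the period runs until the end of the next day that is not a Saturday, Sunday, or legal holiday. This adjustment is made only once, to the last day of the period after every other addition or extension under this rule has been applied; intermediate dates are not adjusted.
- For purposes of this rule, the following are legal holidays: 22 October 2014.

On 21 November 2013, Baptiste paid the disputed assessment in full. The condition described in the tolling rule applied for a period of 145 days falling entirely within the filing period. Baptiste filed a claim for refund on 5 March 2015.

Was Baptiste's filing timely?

No

316 days after 21 November 2013 is October 3, 2014.
Tolling adds 145 days: October 3, 2014 + 145 days = February 25, 2015.
February 25, 2015 is a Wednesday and not a legal holiday, so no extension applies.
The deadline is February 25, 2015; the filing on March 5, 2015 is after that date.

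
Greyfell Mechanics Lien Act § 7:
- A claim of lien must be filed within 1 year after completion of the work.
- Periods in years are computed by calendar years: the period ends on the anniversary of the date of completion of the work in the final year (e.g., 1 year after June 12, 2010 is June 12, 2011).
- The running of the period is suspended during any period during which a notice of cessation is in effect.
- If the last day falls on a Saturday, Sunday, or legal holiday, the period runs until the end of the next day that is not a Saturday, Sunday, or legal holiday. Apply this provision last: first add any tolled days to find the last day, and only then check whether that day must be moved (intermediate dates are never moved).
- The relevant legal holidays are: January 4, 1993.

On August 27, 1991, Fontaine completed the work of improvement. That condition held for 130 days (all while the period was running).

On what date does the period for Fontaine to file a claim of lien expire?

1 year after August 27, 1991 is August 27, 1992.
Tolling adds 130 days: August 27, 1992 + 130 days = January 4, 1993.
January 4, 1993 is a listed holiday. The next qualifying day is January 5, 1993.

January 5, 1993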